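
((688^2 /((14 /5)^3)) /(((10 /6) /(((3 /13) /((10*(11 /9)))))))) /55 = 2396304 /539539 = 4.44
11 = 11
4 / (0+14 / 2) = 4 / 7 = 0.57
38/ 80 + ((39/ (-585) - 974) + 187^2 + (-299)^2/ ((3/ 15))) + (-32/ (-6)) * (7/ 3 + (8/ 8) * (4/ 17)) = 2943806339/ 6120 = 481014.11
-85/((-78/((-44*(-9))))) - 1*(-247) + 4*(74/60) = 133277/195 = 683.47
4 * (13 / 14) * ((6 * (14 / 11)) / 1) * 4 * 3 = 3744 / 11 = 340.36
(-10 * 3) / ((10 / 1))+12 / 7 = -9 / 7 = -1.29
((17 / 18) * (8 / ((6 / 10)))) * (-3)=-340 / 9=-37.78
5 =5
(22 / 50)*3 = 33 / 25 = 1.32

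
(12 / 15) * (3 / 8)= 0.30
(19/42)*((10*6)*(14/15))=76/3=25.33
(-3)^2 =9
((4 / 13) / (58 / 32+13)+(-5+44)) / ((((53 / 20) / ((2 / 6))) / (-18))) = -4808920 / 54431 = -88.35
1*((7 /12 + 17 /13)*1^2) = 295 /156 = 1.89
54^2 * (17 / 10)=24786 / 5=4957.20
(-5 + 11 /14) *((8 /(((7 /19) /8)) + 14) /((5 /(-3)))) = 116289 /245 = 474.65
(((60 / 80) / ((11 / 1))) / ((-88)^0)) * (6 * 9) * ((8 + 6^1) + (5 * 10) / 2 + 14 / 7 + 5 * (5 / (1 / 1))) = 243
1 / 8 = 0.12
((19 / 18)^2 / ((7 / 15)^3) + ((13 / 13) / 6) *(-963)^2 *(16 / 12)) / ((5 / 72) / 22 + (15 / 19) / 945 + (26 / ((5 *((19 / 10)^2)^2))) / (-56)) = -470722731397644 / 7156499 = -65775560.28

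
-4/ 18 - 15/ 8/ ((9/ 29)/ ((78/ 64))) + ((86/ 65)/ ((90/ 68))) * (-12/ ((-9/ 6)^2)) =-12.92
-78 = -78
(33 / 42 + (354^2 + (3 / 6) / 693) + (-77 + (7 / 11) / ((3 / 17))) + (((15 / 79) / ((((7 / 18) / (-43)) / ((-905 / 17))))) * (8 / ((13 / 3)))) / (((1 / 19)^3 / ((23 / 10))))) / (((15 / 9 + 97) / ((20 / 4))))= 1976758749487745 / 1193776584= 1655886.68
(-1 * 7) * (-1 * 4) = 28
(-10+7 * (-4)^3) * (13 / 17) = -5954 / 17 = -350.24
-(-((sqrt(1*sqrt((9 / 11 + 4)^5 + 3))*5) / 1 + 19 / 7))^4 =-(2299 + 35*11^(3 / 4)*418678646^(1 / 4))^4 / 514675673281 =-2178145.00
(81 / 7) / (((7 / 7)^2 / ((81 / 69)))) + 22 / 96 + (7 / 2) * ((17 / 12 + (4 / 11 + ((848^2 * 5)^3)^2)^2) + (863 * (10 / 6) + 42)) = 15277807522556828893059250974871289420806177623900501475604164561481026278265598832409 / 935088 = 16338363365326930613011020000000000000000000000000000000000000000000000000000000.00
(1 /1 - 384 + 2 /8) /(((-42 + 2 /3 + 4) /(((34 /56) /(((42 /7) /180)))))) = 1171215 /6272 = 186.74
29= 29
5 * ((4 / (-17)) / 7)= -20 / 119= -0.17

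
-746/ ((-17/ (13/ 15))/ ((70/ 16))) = 33943/ 204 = 166.39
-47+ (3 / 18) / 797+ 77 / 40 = -4310953 / 95640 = -45.07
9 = 9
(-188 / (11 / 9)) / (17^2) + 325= 1031483 / 3179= 324.47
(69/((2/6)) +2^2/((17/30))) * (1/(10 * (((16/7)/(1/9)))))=8491/8160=1.04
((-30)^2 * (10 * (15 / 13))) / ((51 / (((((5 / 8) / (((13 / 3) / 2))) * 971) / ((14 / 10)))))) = 819281250 / 20111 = 40737.97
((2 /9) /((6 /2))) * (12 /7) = 8 /63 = 0.13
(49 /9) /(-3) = -49 /27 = -1.81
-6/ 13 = -0.46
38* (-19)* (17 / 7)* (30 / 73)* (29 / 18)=-1779730 / 1533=-1160.95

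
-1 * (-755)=755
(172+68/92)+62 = 5399/23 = 234.74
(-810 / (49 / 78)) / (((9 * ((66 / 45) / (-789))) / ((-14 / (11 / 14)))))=-166163400 / 121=-1373251.24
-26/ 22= -13/ 11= -1.18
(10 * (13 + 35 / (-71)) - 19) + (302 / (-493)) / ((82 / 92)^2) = 6195816951 / 58840043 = 105.30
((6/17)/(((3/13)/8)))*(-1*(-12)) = 2496/17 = 146.82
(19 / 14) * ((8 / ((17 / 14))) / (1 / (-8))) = -1216 / 17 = -71.53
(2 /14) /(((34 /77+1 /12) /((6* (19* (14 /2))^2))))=14009688 /485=28885.95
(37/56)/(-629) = -1/952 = -0.00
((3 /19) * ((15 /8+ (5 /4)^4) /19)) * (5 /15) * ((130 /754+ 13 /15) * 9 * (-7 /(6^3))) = -0.00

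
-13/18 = -0.72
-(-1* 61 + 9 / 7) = 418 / 7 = 59.71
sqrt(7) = 2.65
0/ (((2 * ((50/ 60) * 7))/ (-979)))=0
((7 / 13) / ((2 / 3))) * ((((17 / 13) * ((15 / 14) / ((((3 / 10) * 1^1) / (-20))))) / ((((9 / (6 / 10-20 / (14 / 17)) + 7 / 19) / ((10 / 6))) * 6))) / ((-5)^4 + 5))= 33470875 / 11626524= 2.88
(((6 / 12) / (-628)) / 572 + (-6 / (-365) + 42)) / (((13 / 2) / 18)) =116.35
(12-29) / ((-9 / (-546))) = -3094 / 3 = -1031.33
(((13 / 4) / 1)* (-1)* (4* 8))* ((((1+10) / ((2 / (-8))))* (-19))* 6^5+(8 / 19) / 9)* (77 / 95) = -547977834.34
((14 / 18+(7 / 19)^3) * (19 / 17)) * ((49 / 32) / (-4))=-625975 / 1767456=-0.35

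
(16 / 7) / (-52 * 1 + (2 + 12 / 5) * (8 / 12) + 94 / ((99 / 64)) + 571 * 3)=7920 / 5976089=0.00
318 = 318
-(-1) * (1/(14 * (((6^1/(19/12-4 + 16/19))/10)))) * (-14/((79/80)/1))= 35900/13509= 2.66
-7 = -7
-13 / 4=-3.25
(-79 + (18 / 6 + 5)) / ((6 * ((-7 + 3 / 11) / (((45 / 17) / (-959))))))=-11715 / 2412844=-0.00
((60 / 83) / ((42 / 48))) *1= 480 / 581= 0.83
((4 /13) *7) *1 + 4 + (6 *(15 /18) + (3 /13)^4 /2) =637211 /57122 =11.16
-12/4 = -3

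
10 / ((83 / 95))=950 / 83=11.45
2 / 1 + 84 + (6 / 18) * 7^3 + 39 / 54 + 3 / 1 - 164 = 721 / 18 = 40.06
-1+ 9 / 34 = -25 / 34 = -0.74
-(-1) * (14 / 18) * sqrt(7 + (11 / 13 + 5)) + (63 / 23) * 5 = 7 * sqrt(2171) / 117 + 315 / 23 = 16.48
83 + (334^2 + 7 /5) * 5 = 557870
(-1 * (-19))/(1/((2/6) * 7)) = 133/3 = 44.33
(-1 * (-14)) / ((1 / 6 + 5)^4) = 18144 / 923521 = 0.02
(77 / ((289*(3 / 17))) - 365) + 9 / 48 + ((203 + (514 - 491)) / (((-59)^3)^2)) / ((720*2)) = -11723090719258619 / 32268108235365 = -363.30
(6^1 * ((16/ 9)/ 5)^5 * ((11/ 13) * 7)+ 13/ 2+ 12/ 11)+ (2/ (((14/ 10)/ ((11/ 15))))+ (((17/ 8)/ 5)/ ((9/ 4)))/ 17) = 544999952333/ 61570884375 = 8.85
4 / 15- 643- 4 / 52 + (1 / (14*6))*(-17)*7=-167499 / 260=-644.23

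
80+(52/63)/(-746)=1879894/23499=80.00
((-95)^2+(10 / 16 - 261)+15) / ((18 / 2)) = 70237 / 72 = 975.51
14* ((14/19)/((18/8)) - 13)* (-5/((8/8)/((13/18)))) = 985985/1539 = 640.67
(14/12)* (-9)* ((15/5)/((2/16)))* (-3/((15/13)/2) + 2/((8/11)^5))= -23894073/20480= -1166.70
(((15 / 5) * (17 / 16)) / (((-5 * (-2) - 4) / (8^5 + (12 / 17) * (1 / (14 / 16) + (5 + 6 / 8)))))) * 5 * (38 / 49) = 67510.43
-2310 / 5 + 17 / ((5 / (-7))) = -2429 / 5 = -485.80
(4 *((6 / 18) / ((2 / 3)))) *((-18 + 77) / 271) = 0.44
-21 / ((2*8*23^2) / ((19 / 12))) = -0.00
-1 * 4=-4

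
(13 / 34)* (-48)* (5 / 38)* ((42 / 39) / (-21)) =0.12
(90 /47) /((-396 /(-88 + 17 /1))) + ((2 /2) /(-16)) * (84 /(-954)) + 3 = 2202271 /657624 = 3.35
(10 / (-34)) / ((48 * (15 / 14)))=-0.01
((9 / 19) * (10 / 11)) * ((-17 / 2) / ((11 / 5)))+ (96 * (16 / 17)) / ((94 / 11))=16365777 / 1836901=8.91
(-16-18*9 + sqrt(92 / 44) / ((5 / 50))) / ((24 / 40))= -890 / 3 + 50*sqrt(253) / 33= -272.57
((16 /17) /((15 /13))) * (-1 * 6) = -416 /85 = -4.89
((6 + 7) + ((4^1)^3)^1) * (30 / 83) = 2310 / 83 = 27.83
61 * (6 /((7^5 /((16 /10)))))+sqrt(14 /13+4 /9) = 2928 /84035+sqrt(2314) /39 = 1.27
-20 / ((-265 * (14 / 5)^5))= 3125 / 7126168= 0.00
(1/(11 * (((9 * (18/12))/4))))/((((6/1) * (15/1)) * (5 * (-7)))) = -4/467775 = -0.00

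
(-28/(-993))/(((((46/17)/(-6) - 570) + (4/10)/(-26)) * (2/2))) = -7735/156488194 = -0.00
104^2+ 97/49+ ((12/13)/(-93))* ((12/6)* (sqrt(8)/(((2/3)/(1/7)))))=530081/49 - 24* sqrt(2)/2821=10817.97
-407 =-407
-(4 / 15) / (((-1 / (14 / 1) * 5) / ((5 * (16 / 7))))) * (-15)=-128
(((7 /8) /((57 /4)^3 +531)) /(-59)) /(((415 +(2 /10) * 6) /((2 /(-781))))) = 0.00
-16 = -16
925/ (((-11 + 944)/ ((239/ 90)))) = 44215/ 16794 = 2.63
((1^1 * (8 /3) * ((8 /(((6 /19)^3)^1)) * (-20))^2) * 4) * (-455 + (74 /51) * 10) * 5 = -67640685866560000 /111537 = -606441681832.58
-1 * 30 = -30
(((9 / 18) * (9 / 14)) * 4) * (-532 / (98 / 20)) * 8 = -1116.73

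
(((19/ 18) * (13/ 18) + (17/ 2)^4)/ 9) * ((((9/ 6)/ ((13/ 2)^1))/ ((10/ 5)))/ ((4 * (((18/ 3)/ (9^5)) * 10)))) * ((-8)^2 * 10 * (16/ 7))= 2192245236/ 91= 24090606.99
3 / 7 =0.43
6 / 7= 0.86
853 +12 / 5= 855.40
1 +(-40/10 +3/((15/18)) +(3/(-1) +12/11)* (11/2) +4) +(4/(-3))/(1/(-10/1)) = 223/30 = 7.43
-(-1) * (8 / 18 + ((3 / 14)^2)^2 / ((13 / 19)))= 2011483 / 4494672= 0.45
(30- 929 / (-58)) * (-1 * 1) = -2669 / 58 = -46.02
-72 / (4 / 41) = -738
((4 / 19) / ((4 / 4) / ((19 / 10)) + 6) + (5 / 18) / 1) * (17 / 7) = 2941 / 3906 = 0.75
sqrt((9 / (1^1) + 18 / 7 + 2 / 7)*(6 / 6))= sqrt(581) / 7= 3.44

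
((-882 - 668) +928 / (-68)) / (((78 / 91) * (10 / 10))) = -93037 / 51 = -1824.25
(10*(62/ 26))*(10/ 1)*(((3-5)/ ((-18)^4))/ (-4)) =775/ 682344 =0.00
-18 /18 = -1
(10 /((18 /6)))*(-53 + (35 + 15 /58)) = -1715 /29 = -59.14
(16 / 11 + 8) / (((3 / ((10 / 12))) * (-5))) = -52 / 99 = -0.53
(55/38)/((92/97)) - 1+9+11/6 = 119137/10488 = 11.36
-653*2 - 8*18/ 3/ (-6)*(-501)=-5314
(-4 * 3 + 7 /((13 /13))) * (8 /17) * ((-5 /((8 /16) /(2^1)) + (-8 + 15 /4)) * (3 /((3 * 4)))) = 485 /34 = 14.26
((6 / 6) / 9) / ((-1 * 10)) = -0.01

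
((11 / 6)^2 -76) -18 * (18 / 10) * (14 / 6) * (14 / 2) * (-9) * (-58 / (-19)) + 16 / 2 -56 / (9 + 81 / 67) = 49483807 / 3420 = 14468.95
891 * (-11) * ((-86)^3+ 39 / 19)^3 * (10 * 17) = 2940776166954271515627656250 / 6859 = 428747072015493733142973.60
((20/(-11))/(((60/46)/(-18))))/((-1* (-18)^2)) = -23/297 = -0.08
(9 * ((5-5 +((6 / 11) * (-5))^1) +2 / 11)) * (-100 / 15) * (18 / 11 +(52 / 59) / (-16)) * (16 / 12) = 2298800 / 7139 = 322.01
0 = 0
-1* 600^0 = -1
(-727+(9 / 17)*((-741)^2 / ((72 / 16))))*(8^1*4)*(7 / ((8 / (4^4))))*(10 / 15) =15566071808 / 51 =305217094.27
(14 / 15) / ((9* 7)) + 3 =407 / 135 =3.01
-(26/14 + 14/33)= -527/231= -2.28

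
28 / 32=7 / 8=0.88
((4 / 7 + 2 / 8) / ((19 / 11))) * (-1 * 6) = -759 / 266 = -2.85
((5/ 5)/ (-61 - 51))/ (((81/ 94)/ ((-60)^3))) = 47000/ 21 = 2238.10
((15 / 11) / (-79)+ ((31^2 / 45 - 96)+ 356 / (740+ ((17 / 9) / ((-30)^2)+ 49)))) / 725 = -18546452077382 / 181189686731625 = -0.10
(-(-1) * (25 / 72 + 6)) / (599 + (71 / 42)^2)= 22393 / 2123354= 0.01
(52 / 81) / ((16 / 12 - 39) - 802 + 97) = -13 / 15039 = -0.00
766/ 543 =1.41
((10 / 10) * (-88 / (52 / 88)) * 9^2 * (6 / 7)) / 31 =-940896 / 2821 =-333.53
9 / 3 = 3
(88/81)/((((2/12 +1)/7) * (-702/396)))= -3872/1053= -3.68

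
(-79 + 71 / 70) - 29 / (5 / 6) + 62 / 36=-6997 / 63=-111.06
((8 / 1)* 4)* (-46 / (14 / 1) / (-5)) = 736 / 35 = 21.03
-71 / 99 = -0.72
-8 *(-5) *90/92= 900/23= 39.13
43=43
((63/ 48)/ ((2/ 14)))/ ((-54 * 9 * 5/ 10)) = -49/ 1296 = -0.04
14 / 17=0.82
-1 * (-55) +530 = 585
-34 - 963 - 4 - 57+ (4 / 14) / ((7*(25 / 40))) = -259194 / 245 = -1057.93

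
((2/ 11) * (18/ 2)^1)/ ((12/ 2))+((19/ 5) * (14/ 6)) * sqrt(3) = 3/ 11+133 * sqrt(3)/ 15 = 15.63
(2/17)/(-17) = -0.01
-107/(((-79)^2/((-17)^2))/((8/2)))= -123692/6241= -19.82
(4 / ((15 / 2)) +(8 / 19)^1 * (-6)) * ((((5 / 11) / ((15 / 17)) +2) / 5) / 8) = -5893 / 47025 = -0.13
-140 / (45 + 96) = -140 / 141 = -0.99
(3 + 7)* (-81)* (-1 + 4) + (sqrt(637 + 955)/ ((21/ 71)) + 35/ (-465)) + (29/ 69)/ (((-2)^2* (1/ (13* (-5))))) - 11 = -6981425/ 2852 + 142* sqrt(398)/ 21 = -2313.01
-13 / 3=-4.33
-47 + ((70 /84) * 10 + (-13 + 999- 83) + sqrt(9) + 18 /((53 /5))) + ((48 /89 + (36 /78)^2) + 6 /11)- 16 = 22474590830 /26306709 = 854.33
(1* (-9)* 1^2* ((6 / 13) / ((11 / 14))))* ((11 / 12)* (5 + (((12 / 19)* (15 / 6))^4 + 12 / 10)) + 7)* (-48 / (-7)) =-62088889392 / 93179515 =-666.34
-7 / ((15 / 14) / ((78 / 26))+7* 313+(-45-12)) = -98 / 29881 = -0.00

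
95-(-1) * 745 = 840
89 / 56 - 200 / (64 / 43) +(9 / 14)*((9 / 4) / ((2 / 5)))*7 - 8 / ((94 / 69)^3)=-1286510459 / 11628176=-110.64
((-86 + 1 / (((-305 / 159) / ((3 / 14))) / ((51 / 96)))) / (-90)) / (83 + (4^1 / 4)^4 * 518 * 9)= 11759149 / 58352112000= 0.00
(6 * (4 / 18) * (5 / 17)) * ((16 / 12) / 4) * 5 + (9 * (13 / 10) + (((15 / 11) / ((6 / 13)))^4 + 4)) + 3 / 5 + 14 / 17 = 16841492597 / 179205840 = 93.98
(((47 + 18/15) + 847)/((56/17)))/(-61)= -4.46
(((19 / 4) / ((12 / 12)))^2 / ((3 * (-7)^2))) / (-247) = -19 / 30576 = -0.00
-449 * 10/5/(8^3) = -1.75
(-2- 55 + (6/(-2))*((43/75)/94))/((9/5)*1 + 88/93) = -12461349/600190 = -20.76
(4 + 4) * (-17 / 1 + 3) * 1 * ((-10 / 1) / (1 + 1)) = 560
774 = 774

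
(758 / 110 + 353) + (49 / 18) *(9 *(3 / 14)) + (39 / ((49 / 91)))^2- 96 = 59452119 / 10780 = 5515.04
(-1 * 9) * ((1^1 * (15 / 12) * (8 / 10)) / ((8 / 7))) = -63 / 8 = -7.88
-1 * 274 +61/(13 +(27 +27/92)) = -1010106/3707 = -272.49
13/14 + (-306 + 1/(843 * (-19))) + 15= -290.07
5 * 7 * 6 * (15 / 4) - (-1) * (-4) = 1567 / 2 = 783.50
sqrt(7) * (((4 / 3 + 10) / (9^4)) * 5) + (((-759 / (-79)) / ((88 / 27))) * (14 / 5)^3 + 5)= 170 * sqrt(7) / 19683 + 688384 / 9875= 69.73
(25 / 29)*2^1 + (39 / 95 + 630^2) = 1093465381 / 2755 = 396902.13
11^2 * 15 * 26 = 47190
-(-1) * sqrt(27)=3 * sqrt(3)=5.20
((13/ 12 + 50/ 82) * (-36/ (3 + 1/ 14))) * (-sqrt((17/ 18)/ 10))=5831 * sqrt(85)/ 8815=6.10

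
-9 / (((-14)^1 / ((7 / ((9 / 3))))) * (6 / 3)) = 3 / 4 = 0.75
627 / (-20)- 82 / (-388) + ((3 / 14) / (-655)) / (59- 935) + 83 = 51.86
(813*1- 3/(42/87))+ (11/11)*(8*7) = 12079/14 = 862.79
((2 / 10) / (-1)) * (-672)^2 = -451584 / 5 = -90316.80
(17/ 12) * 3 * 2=17/ 2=8.50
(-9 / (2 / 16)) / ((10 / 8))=-288 / 5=-57.60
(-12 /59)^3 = -1728 /205379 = -0.01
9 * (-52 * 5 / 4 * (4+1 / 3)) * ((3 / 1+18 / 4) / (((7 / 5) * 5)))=-38025 / 14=-2716.07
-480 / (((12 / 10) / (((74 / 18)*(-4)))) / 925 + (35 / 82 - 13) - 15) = 17.41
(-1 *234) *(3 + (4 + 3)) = -2340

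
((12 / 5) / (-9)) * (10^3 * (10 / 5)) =-1600 / 3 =-533.33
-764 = -764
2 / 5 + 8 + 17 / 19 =883 / 95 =9.29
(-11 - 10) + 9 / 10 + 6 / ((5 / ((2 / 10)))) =-19.86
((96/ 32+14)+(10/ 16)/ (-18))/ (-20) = -2443/ 2880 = -0.85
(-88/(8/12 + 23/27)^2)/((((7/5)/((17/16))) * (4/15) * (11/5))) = -49.37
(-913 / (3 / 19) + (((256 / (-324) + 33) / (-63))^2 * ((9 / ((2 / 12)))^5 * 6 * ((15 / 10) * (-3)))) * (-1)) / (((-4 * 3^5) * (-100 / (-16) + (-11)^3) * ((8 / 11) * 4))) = 5240091008911 / 6057138528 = 865.11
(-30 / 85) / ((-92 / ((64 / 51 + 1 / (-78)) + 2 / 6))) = 2089 / 345644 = 0.01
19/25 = 0.76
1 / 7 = 0.14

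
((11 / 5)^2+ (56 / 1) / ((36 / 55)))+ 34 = 124.40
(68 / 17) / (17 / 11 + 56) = 44 / 633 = 0.07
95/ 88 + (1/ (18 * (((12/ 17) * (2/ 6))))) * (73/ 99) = 1117/ 891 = 1.25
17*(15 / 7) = 255 / 7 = 36.43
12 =12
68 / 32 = 17 / 8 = 2.12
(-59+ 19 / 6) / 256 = -335 / 1536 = -0.22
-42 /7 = -6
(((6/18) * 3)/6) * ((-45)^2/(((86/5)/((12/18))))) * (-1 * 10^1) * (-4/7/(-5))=-4500/301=-14.95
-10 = -10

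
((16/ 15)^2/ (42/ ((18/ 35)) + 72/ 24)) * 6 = 256/ 3175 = 0.08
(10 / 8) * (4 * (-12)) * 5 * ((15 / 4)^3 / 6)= -84375 / 32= -2636.72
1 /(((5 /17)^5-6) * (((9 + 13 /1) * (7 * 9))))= -1419857 /11803199562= -0.00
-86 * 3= -258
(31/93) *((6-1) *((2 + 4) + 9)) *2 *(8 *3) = 1200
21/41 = 0.51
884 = 884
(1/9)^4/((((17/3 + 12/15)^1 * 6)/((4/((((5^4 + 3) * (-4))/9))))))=-5/88815528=-0.00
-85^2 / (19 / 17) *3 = -368475 / 19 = -19393.42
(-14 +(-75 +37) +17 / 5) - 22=-353 / 5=-70.60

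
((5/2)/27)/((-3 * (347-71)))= -5/44712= -0.00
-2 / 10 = -1 / 5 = -0.20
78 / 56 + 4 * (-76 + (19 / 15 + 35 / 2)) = -95567 / 420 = -227.54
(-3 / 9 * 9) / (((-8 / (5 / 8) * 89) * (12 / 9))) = 45 / 22784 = 0.00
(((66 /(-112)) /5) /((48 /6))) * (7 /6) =-0.02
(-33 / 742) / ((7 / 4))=-66 / 2597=-0.03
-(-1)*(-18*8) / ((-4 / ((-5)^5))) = -112500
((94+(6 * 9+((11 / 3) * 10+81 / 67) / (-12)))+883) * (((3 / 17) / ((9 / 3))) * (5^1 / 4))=12395795 / 164016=75.58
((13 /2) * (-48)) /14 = -156 /7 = -22.29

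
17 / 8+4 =6.12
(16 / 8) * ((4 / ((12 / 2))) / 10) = 2 / 15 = 0.13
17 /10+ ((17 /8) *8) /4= 119 /20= 5.95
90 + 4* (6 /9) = 278 /3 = 92.67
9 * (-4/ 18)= -2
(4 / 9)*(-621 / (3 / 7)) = -644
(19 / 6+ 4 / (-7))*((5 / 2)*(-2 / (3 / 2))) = -545 / 63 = -8.65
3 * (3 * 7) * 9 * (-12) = -6804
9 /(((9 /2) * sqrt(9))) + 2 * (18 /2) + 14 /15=19.60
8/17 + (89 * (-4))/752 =-9/3196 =-0.00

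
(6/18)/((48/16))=1/9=0.11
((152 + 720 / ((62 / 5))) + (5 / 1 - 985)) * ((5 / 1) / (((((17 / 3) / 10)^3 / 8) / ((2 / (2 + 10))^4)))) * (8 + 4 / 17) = -163800000 / 152303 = -1075.49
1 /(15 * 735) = 1 /11025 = 0.00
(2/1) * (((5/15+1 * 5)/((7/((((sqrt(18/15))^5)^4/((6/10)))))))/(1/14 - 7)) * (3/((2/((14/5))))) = -9.53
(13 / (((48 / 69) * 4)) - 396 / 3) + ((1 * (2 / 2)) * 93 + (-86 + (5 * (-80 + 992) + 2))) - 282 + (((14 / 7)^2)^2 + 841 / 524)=35022289 / 8384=4177.28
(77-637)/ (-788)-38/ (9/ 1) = -6226/ 1773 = -3.51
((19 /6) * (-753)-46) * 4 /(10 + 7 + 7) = -405.08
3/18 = 0.17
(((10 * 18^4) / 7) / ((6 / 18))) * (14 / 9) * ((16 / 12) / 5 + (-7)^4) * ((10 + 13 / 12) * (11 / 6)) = 34146876456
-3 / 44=-0.07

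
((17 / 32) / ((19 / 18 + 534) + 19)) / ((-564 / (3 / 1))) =-153 / 29998784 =-0.00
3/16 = 0.19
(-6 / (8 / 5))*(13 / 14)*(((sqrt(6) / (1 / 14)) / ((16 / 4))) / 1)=-195*sqrt(6) / 16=-29.85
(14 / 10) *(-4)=-28 / 5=-5.60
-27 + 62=35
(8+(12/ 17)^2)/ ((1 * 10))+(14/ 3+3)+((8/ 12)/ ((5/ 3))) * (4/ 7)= 8.75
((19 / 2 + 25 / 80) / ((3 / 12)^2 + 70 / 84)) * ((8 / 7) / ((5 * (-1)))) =-3768 / 1505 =-2.50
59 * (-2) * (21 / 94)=-1239 / 47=-26.36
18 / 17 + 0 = 18 / 17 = 1.06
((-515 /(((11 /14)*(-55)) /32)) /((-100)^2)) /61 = 2884 /4613125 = 0.00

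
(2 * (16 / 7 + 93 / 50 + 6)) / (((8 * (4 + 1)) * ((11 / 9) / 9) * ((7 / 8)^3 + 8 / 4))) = 18408384 / 13157375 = 1.40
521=521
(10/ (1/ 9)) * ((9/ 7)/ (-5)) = -23.14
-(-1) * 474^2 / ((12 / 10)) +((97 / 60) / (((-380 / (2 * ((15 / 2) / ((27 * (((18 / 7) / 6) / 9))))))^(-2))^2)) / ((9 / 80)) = 39283112094 / 2401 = 16361146.23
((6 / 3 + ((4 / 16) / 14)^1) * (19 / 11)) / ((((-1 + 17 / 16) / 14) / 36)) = 28106.18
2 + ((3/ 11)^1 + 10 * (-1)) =-85/ 11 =-7.73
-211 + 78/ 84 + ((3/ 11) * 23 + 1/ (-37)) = -1161399/ 5698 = -203.83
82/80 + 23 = 961/40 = 24.02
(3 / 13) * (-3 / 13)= -9 / 169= -0.05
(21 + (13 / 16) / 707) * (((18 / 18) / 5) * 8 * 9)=427617 / 1414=302.42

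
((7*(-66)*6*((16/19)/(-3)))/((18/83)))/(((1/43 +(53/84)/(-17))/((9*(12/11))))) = -41098434048/16169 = -2541804.32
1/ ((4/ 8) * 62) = 1/ 31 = 0.03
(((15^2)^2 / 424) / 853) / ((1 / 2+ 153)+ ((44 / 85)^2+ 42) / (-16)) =365765625 / 394204712863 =0.00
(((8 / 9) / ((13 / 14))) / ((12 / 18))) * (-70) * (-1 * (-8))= -804.10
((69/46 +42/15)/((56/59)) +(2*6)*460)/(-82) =-75457/1120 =-67.37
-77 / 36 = -2.14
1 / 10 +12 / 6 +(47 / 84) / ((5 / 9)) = 87 / 28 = 3.11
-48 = -48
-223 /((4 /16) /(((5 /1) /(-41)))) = 4460 /41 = 108.78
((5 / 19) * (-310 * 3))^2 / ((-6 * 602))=-1801875 / 108661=-16.58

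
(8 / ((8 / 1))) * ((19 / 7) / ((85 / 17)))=19 / 35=0.54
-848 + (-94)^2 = 7988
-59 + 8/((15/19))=-733/15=-48.87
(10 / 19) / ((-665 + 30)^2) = 0.00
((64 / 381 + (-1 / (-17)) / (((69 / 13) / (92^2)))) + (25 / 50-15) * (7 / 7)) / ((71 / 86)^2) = 3807013342 / 32650557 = 116.60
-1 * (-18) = 18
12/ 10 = 6/ 5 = 1.20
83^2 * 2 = 13778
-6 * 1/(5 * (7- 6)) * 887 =-5322/5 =-1064.40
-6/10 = -3/5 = -0.60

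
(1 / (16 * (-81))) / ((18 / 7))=-7 / 23328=-0.00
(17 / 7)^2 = 289 / 49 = 5.90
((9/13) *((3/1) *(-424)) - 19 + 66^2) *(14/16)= 3024.34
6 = 6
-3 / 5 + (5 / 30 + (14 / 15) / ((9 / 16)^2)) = 1223 / 486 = 2.52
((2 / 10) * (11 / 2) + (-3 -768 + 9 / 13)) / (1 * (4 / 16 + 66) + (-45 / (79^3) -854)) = 98604841766 / 100981794485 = 0.98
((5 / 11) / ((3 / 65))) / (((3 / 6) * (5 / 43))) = 5590 / 33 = 169.39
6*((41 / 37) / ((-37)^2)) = 246 / 50653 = 0.00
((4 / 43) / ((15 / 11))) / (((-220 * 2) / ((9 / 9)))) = -1 / 6450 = -0.00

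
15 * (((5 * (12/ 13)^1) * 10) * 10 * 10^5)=9000000000/ 13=692307692.31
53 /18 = 2.94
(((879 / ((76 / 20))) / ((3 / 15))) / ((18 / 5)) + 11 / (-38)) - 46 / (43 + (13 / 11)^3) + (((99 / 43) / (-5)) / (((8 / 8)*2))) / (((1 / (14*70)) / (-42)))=79275628053 / 8092385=9796.32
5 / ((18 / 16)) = 40 / 9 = 4.44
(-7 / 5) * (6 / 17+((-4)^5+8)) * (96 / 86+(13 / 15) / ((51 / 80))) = 1968600256 / 559215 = 3520.29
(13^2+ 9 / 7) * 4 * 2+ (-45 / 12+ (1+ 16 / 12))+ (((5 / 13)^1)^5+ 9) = 42724576717 / 31188612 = 1369.88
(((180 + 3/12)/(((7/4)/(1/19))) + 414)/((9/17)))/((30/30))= 135473/171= 792.24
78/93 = 26/31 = 0.84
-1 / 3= -0.33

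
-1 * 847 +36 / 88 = -18625 / 22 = -846.59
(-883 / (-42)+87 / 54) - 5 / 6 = 2747 / 126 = 21.80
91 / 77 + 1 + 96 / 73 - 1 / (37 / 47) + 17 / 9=1100482 / 267399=4.12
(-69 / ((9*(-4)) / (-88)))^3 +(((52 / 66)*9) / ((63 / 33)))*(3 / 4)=-1813757971 / 378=-4798301.51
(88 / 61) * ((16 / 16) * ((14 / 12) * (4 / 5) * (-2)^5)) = -39424 / 915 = -43.09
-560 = -560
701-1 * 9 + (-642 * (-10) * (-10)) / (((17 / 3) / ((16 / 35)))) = -533972 / 119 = -4487.16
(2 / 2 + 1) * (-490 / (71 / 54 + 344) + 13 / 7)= 114382 / 130529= 0.88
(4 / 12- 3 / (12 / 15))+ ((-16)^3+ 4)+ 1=-49133 / 12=-4094.42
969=969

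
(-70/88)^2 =1225/1936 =0.63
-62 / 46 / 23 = -31 / 529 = -0.06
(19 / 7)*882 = 2394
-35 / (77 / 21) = -105 / 11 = -9.55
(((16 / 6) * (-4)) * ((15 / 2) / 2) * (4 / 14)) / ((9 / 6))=-160 / 21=-7.62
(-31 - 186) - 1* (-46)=-171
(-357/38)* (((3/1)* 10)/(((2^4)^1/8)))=-5355/38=-140.92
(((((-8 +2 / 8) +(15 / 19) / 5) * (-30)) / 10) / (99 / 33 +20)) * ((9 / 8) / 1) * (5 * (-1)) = -77895 / 13984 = -5.57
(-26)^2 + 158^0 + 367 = 1044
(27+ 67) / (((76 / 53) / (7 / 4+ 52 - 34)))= 196789 / 152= 1294.66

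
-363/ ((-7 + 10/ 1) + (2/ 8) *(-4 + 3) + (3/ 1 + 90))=-1452/ 383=-3.79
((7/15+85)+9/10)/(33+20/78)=33683/12970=2.60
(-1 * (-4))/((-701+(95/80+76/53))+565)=-0.03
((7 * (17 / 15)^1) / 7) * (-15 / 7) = -2.43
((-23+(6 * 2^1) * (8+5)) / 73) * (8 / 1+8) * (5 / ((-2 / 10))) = -53200 / 73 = -728.77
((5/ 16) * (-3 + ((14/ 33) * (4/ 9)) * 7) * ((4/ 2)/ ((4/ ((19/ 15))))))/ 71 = -9481/ 2024352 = -0.00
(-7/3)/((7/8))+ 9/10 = -1.77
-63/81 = -0.78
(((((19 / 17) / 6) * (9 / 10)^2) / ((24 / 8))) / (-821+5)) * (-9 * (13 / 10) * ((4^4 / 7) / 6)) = 2223 / 505750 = 0.00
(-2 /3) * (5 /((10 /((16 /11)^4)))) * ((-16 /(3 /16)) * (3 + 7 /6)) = 209715200 /395307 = 530.51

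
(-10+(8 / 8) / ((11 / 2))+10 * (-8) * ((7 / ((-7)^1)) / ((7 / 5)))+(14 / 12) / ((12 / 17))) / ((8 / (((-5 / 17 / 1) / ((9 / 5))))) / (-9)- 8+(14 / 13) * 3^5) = 88247575 / 466904592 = 0.19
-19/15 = -1.27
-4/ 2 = -2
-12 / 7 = -1.71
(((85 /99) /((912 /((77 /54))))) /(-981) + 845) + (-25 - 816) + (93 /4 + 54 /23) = 295997296819 /10000643616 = 29.60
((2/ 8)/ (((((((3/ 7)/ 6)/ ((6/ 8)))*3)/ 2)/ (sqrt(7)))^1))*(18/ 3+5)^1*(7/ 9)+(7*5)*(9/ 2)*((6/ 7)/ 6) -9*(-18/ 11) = 819/ 22+539*sqrt(7)/ 36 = 76.84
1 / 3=0.33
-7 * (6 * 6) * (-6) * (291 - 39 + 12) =399168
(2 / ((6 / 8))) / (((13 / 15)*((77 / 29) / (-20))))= -23200 / 1001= -23.18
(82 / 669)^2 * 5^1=33620 / 447561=0.08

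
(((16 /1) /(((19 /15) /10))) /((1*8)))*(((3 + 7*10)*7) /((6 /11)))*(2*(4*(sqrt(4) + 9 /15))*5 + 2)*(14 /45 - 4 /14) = 6809440 /171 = 39821.29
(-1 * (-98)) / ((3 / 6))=196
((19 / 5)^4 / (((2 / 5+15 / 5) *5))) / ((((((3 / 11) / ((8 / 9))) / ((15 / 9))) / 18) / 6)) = 45872992 / 6375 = 7195.76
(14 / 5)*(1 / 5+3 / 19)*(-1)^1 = -476 / 475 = -1.00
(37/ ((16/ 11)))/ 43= 407/ 688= 0.59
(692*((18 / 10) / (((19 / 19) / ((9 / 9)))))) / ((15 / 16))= 33216 / 25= 1328.64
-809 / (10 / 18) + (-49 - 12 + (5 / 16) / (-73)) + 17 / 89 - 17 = -797318737 / 519760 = -1534.01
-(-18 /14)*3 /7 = 27 /49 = 0.55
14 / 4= 7 / 2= 3.50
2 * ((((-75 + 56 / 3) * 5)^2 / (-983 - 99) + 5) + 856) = 7670393 / 4869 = 1575.35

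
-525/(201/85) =-14875/67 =-222.01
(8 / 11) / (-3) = -8 / 33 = -0.24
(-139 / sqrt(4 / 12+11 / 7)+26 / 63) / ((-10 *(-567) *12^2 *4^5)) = 13 / 26336378880 - 139 *sqrt(210) / 16721510400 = -0.00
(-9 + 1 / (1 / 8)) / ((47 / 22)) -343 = -16143 / 47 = -343.47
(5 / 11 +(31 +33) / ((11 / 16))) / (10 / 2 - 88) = -1029 / 913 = -1.13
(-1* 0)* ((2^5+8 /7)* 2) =0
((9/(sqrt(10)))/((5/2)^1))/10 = 9 * sqrt(10)/250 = 0.11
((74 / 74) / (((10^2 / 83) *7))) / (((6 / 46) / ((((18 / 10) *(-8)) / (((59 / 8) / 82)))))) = -7513824 / 51625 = -145.55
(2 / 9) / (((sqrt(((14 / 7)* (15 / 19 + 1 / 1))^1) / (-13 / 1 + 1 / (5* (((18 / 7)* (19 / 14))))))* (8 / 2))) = -5533* sqrt(323) / 261630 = -0.38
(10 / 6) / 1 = 5 / 3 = 1.67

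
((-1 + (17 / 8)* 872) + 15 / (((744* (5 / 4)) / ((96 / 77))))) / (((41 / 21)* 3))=4420772 / 13981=316.20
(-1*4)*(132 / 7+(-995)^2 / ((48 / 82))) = -6765246.26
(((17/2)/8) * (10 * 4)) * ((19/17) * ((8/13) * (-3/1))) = -1140/13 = -87.69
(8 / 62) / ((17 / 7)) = 28 / 527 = 0.05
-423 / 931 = -0.45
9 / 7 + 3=30 / 7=4.29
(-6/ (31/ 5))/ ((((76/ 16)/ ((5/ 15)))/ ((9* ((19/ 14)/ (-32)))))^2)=-135/ 194432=-0.00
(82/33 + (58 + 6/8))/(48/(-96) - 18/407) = -299071/2658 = -112.52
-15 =-15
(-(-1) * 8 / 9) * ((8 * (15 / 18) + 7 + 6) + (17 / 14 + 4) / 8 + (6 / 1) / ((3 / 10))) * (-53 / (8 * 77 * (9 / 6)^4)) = -0.61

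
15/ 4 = 3.75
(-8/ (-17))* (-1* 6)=-48/ 17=-2.82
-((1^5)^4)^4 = -1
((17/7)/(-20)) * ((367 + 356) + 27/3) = -3111/35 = -88.89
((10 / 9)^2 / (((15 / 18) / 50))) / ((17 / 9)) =2000 / 51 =39.22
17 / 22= 0.77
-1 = -1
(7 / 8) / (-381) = -7 / 3048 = -0.00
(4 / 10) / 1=2 / 5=0.40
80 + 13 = 93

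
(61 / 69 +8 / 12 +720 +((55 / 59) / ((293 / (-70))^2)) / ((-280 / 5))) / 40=504350707109 / 27959302320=18.04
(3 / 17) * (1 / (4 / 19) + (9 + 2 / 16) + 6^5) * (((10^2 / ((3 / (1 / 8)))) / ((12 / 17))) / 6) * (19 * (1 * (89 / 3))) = 878178575 / 1152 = 762307.79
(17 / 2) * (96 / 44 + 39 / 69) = 11815 / 506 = 23.35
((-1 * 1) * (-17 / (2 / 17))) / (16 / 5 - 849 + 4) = -1445 / 8418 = -0.17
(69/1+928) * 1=997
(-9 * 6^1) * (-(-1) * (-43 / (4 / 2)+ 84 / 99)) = 12267 / 11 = 1115.18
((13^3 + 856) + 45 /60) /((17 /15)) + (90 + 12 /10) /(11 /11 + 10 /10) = 931629 /340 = 2740.09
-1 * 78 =-78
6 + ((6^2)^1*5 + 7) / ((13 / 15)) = 2883 / 13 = 221.77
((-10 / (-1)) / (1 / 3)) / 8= 15 / 4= 3.75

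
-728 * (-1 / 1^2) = 728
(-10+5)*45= -225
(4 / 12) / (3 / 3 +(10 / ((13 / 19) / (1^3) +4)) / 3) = 89 / 457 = 0.19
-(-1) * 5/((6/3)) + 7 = 19/2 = 9.50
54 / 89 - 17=-1459 / 89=-16.39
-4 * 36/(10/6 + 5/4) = -1728/35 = -49.37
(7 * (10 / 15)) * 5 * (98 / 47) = 6860 / 141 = 48.65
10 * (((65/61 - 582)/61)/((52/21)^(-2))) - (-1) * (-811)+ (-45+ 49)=-2282472007/1640961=-1390.94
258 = 258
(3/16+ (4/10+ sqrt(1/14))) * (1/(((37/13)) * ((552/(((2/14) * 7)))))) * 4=0.00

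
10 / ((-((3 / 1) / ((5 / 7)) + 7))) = -0.89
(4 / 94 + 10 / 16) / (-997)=-251 / 374872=-0.00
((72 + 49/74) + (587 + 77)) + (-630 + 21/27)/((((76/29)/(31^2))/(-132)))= 128470334899/4218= 30457642.22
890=890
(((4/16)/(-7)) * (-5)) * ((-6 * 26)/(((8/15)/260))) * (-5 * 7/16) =950625/32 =29707.03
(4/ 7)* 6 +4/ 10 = 134/ 35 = 3.83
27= 27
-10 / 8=-5 / 4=-1.25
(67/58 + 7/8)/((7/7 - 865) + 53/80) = -4710/2002943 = -0.00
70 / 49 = 10 / 7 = 1.43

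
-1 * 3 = -3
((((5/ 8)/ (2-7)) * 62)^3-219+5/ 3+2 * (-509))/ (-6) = 283.47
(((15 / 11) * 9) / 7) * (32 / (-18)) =-240 / 77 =-3.12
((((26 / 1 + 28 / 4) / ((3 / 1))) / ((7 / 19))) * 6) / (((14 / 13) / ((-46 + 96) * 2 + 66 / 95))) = 16750.26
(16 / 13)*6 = 96 / 13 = 7.38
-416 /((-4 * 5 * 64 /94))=611 /20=30.55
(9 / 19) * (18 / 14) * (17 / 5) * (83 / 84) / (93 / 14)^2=4233 / 91295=0.05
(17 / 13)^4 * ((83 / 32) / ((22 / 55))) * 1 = 34661215 / 1827904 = 18.96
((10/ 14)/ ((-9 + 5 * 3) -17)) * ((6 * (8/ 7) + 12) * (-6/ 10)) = 36/ 49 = 0.73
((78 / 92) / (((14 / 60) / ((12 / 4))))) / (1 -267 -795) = -1755 / 170821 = -0.01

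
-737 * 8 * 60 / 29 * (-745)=263551200 / 29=9087972.41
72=72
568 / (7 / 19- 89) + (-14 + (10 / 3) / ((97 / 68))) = -2213992 / 122511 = -18.07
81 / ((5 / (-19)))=-1539 / 5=-307.80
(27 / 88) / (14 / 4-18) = -0.02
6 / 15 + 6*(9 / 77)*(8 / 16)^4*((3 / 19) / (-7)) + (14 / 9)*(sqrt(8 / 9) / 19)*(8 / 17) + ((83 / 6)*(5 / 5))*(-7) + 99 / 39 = -1500076511 / 15975960 + 224*sqrt(2) / 8721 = -93.86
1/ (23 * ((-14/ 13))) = -13/ 322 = -0.04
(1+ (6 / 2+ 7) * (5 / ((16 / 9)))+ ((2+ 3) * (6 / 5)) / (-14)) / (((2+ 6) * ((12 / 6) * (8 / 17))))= 27319 / 7168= 3.81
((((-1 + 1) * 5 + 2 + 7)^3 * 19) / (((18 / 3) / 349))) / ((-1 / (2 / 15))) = -537111 / 5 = -107422.20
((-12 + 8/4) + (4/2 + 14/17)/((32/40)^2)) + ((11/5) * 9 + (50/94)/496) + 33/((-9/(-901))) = 19723333783/5944560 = 3317.88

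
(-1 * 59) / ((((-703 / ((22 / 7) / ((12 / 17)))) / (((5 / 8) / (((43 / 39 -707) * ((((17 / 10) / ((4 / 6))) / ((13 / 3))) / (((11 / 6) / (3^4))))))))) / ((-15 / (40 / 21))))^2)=-616788361475 / 3623727729581492944896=-0.00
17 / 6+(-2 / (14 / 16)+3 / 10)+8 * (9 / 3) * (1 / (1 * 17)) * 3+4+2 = 19783 / 1785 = 11.08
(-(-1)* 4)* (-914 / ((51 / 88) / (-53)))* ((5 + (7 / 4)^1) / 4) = 9591516 / 17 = 564206.82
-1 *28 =-28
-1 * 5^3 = -125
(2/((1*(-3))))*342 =-228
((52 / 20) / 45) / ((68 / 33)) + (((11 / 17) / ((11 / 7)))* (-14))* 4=-117457 / 5100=-23.03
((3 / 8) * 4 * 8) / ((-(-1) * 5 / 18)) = 216 / 5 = 43.20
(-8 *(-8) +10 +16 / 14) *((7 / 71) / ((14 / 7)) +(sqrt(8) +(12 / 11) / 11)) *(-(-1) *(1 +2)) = 2012739 / 60137 +3156 *sqrt(2) / 7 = 671.08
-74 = -74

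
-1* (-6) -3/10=57/10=5.70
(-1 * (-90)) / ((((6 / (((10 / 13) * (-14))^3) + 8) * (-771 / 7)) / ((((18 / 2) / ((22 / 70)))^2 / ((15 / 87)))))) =-165814500600000 / 341115711673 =-486.09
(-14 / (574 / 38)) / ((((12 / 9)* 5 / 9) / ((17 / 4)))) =-8721 / 1640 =-5.32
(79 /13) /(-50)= -0.12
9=9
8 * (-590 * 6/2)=-14160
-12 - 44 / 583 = -640 / 53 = -12.08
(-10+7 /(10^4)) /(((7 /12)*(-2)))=299979 /35000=8.57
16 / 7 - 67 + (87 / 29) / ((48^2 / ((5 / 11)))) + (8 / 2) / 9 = -11401879 / 177408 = -64.27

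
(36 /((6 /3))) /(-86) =-9 /43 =-0.21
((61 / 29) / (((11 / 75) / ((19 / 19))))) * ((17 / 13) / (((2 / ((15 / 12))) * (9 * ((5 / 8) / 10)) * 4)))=129625 / 24882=5.21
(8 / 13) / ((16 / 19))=19 / 26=0.73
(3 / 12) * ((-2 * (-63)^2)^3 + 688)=-125047004246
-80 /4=-20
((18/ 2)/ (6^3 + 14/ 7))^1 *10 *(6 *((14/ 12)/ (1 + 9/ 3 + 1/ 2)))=70/ 109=0.64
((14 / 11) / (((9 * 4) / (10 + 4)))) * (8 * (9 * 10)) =3920 / 11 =356.36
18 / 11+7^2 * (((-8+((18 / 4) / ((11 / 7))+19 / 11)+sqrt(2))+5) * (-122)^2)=729316 * sqrt(2)+12763048 / 11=2191685.67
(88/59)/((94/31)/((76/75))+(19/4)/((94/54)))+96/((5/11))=39518742208/186884565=211.46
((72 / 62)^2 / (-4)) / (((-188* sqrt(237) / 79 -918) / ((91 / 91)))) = 0.00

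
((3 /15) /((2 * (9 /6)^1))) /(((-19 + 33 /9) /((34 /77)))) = -17 /8855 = -0.00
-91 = -91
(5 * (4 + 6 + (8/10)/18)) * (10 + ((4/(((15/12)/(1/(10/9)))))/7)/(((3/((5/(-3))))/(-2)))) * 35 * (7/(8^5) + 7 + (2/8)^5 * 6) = 527486825/4096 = 128780.96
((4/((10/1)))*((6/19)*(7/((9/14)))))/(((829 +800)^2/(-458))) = -179536/756287685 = -0.00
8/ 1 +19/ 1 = 27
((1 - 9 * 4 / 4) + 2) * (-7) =42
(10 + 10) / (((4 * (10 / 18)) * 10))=9 / 10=0.90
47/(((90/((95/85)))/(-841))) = -751013/1530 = -490.86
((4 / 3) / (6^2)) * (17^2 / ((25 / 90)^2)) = 3468 / 25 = 138.72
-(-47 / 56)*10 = 235 / 28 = 8.39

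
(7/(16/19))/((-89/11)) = -1463/1424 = -1.03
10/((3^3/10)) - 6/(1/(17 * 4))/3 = -132.30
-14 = -14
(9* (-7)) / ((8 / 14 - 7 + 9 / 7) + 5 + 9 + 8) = -441 / 118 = -3.74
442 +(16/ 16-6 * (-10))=503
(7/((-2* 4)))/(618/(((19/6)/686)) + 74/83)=-11039/1689020080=-0.00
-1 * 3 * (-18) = 54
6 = 6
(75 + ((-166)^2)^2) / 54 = 759333211 / 54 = 14061726.13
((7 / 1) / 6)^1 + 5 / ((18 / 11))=38 / 9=4.22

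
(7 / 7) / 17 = 1 / 17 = 0.06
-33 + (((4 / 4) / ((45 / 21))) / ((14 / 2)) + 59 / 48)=-7609 / 240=-31.70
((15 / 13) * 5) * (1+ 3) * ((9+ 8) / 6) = 850 / 13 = 65.38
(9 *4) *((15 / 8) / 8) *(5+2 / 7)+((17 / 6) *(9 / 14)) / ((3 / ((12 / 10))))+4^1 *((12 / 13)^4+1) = 835389143 / 15994160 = 52.23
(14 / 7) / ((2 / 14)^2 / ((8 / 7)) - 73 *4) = -112 / 16351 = -0.01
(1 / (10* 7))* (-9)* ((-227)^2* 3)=-1391283 / 70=-19875.47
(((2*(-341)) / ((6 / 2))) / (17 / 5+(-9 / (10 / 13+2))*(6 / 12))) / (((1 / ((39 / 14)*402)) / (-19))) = 2725090.87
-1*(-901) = 901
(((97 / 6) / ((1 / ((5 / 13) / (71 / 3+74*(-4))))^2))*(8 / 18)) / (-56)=-2425 / 9475673844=-0.00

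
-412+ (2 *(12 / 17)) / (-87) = -203124 / 493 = -412.02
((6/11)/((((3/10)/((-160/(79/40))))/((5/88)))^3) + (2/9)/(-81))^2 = 107495723369324038347802475328004/27692303686911822697443441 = 3881790.57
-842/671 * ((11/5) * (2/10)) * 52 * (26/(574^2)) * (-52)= 14798992/125612725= 0.12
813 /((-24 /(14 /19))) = -1897 /76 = -24.96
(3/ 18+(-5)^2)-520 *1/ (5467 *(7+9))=412661/ 16401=25.16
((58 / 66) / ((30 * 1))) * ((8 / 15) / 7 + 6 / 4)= 9599 / 207900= 0.05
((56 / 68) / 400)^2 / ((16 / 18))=441 / 92480000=0.00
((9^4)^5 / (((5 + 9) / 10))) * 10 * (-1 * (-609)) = 52885844746897640284350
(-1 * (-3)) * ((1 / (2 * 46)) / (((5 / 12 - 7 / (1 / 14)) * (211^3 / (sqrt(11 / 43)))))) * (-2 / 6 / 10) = 0.00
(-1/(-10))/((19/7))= 7/190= 0.04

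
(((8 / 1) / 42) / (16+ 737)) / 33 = 4 / 521829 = 0.00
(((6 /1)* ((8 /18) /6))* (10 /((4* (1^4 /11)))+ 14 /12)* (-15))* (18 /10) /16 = -43 /2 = -21.50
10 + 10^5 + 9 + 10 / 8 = 400081 / 4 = 100020.25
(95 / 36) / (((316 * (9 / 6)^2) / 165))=5225 / 8532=0.61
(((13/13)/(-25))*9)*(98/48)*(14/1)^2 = -7203/50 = -144.06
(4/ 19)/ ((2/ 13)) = 26/ 19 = 1.37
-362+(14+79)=-269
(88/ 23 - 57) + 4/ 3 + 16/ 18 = -10547/ 207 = -50.95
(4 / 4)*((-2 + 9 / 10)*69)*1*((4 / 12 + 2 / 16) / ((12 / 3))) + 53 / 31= -69313 / 9920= -6.99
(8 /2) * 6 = 24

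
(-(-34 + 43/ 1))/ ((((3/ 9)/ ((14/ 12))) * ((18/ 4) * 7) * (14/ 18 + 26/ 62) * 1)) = -279/ 334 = -0.84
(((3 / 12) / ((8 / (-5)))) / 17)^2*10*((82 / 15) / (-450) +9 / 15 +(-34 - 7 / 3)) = -120641 / 3995136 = -0.03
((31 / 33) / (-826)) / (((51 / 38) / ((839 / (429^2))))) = -494171 / 127923034239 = -0.00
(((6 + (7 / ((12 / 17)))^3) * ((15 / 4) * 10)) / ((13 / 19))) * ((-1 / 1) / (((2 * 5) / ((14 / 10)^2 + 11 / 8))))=-21487413671 / 1198080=-17934.87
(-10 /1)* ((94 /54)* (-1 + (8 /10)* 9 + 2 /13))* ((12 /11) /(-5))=24.13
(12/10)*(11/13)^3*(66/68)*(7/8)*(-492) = -113453109/373490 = -303.76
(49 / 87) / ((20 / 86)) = 2107 / 870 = 2.42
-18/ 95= -0.19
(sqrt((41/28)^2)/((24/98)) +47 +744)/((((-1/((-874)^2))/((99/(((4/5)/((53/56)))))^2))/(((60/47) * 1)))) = -3591576999180658125/336896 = -10660788490159.15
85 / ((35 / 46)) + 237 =2441 / 7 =348.71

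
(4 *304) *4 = 4864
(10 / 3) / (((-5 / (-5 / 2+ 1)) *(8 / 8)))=1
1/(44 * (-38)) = -0.00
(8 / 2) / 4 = 1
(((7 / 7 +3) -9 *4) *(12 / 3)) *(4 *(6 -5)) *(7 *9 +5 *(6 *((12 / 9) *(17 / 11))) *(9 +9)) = -6621696 / 11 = -601972.36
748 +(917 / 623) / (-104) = 6923357 / 9256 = 747.99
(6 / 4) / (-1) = -3 / 2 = -1.50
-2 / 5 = -0.40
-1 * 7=-7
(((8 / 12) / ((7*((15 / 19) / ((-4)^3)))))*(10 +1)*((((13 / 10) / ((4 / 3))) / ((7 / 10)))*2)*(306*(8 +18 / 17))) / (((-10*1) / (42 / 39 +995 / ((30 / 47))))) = 17902478528 / 175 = 102299877.30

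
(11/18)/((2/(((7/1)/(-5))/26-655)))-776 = -4568407/4680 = -976.16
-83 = -83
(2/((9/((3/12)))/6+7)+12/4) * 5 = 205/13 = 15.77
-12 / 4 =-3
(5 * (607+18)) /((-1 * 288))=-3125 /288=-10.85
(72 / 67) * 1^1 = 1.07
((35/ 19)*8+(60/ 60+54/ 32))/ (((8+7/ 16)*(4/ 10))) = 5297/ 1026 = 5.16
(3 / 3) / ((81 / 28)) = 28 / 81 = 0.35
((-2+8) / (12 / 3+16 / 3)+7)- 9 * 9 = -1027 / 14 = -73.36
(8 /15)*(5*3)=8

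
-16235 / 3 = -5411.67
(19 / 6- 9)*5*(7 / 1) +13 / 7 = -8497 / 42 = -202.31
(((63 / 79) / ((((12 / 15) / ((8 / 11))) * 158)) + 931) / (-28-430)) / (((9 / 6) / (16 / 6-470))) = 633.32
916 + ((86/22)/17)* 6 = 171550/187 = 917.38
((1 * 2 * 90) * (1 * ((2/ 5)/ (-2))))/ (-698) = 18/ 349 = 0.05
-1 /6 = -0.17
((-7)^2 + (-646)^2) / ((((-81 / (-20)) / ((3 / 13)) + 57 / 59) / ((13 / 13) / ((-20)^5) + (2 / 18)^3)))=15756112142797 / 509693472000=30.91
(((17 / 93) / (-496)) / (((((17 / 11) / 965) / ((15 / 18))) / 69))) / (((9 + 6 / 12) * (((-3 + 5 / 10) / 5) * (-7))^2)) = -1220725 / 10736292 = -0.11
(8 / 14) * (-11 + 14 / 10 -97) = -2132 / 35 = -60.91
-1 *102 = -102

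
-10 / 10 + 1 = 0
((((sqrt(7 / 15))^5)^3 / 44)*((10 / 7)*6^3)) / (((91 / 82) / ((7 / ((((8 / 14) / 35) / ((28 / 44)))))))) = 3308995774*sqrt(105) / 5972484375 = 5.68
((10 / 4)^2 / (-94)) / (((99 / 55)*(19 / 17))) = -2125 / 64296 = -0.03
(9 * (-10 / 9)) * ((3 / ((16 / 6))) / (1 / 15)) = -675 / 4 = -168.75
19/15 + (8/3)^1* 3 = 139/15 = 9.27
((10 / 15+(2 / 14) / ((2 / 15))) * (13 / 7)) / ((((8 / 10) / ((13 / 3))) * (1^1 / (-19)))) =-1172015 / 3528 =-332.20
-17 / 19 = -0.89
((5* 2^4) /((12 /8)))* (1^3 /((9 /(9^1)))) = 160 /3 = 53.33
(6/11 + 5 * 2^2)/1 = 226/11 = 20.55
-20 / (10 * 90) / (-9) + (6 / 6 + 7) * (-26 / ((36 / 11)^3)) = -86479 / 14580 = -5.93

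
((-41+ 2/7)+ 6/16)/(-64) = 2259/3584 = 0.63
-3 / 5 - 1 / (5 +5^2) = -19 / 30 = -0.63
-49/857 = -0.06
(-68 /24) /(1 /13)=-221 /6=-36.83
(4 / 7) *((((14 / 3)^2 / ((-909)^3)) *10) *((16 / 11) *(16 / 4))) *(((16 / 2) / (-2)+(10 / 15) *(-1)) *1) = 0.00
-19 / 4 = -4.75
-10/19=-0.53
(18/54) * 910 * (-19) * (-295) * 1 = 5100550/3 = 1700183.33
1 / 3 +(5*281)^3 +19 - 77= 2773505067.33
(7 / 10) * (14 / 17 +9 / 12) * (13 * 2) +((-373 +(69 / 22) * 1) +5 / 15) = -3824809 / 11220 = -340.89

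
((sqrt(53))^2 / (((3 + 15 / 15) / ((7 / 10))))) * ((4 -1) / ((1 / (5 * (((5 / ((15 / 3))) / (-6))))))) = -371 / 16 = -23.19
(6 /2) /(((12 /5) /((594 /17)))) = 1485 /34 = 43.68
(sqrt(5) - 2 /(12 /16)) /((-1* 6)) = 4 /9 - sqrt(5) /6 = 0.07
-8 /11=-0.73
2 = 2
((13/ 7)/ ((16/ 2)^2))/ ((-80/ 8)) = -13/ 4480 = -0.00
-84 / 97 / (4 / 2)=-42 / 97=-0.43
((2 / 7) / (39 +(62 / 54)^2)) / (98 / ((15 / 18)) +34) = 3645 / 77976976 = 0.00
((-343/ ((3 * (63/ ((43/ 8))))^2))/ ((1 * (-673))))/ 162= 12943/ 5086717056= 0.00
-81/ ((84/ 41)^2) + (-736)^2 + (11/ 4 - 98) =541581.45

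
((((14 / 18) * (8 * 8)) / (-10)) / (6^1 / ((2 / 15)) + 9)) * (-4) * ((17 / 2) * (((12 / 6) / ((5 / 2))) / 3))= 15232 / 18225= 0.84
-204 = -204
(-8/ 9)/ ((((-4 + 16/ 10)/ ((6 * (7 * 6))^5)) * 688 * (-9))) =-2613824640/ 43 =-60786619.53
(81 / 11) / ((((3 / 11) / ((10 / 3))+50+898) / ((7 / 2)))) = 945 / 34763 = 0.03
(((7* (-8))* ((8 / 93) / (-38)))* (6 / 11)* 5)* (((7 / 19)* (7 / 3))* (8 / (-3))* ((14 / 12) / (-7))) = 439040 / 3323727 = 0.13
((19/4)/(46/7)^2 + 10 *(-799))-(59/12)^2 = -305239655/38088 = -8014.06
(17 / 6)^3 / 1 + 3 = 5561 / 216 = 25.75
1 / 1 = 1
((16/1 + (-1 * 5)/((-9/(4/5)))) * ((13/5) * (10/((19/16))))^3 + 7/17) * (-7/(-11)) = 1267913729971/11543697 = 109836.02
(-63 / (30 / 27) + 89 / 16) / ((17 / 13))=-53183 / 1360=-39.11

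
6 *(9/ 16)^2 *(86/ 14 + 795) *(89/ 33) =5053509/ 1232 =4101.87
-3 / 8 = -0.38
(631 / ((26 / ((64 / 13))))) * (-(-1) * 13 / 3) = 20192 / 39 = 517.74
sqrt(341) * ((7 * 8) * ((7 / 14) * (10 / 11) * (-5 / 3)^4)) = 175000 * sqrt(341) / 891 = 3626.92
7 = 7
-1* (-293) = 293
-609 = -609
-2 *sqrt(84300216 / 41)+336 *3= 1008-44 *sqrt(7141134) / 41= -1859.82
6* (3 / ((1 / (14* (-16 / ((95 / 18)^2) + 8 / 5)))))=258.45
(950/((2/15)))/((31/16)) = 114000/31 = 3677.42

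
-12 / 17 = -0.71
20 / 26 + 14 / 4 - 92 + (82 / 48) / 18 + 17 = -396691 / 5616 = -70.64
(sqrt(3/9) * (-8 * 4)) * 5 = -92.38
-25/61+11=646/61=10.59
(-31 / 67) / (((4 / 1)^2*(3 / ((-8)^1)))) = 31 / 402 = 0.08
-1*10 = -10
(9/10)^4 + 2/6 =0.99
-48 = -48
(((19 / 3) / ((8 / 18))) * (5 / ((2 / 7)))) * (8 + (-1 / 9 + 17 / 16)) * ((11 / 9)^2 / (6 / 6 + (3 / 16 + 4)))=103719385 / 161352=642.81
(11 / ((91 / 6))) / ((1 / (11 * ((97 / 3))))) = 257.96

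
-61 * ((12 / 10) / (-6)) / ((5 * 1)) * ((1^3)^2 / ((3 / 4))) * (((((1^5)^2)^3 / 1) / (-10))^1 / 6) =-61 / 1125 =-0.05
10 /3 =3.33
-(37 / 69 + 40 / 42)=-719 / 483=-1.49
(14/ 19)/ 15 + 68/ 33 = 2.11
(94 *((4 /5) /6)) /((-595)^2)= 188 /5310375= 0.00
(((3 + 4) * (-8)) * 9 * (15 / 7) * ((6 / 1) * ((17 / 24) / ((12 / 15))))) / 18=-1275 / 4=-318.75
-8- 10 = -18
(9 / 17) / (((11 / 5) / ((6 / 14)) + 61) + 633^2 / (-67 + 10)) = -2565 / 33738149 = -0.00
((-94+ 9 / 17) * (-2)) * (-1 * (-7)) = 22246 / 17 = 1308.59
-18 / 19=-0.95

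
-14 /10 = -7 /5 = -1.40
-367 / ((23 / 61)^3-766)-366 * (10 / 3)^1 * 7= -1484640780633 / 173855279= -8539.52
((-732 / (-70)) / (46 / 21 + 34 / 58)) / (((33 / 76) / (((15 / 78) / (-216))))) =-1769 / 229086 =-0.01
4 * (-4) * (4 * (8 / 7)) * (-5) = 2560 / 7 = 365.71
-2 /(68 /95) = -95 /34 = -2.79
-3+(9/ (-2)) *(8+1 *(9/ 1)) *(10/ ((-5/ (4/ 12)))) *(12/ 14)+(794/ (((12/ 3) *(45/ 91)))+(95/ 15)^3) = 1315747/ 1890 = 696.16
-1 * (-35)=35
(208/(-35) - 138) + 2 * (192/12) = -3918/35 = -111.94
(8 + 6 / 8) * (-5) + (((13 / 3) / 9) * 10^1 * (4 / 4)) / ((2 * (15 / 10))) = -13655 / 324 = -42.15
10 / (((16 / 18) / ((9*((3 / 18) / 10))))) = 27 / 16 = 1.69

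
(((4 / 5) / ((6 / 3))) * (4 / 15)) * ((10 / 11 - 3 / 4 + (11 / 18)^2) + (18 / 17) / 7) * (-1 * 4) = -2320112 / 7952175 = -0.29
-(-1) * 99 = 99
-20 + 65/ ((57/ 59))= 47.28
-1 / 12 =-0.08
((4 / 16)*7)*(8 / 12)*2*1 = 7 / 3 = 2.33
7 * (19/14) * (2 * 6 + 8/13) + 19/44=120.28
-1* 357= -357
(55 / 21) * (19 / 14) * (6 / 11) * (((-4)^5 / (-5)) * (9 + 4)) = 252928 / 49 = 5161.80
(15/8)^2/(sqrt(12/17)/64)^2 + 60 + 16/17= 347836/17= 20460.94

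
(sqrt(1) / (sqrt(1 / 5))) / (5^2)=sqrt(5) / 25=0.09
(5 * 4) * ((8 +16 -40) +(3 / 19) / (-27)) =-320.12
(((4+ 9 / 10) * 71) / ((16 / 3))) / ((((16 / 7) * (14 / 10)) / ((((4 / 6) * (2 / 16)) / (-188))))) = -3479 / 385024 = -0.01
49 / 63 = 7 / 9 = 0.78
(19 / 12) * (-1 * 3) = -19 / 4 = -4.75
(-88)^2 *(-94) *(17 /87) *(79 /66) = -44437184 /261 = -170257.41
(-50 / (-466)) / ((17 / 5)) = 125 / 3961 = 0.03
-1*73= -73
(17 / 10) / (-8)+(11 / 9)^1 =727 / 720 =1.01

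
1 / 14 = 0.07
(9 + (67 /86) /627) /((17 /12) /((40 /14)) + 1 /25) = 97073000 /5778641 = 16.80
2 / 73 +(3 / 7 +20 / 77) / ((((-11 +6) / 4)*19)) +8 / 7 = 87062 / 76285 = 1.14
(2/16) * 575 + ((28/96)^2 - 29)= 24745/576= 42.96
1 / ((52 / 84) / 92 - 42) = -1932 / 81131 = -0.02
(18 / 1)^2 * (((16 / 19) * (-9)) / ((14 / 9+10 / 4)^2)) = -15116544 / 101251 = -149.30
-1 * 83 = -83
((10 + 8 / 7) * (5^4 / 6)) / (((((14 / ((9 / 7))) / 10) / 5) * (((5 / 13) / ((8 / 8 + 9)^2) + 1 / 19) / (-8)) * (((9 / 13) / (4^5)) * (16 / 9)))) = -6678880000000 / 10633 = -628127527.51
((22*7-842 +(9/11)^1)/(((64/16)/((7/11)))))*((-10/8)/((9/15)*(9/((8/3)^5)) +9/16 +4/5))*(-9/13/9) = -7.49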